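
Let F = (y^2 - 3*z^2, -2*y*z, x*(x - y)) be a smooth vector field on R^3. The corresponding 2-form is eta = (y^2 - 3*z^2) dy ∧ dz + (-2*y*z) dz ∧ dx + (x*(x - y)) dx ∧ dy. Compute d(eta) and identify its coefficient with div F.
d(eta) = (-2*z) dx ∧ dy ∧ dz; div F = -2*z

For a 2-form in R^3 of the form above, applying d gives a 3-form with coefficient ∂P/∂x + ∂Q/∂y + ∂R/∂z:
  ∂P/∂x = 0
  ∂Q/∂y = -2*z
  ∂R/∂z = 0
Sum = -2*z, which is exactly div F.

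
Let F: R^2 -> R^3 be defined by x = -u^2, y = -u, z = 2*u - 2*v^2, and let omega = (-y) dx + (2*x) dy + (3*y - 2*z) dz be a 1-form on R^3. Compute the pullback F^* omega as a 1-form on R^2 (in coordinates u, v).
F^* omega = (-14*u + 8*v^2) du + (28*u*v - 16*v^3) dv

Using F^*(f dg) = (f ∘ F) d(g ∘ F), substitute each coordinate x_i by F_i(u, v) in f_i, and replace dx_i by d F_i = (∂F_i/∂u) du + (∂F_i/∂v) dv.
  For the x component: f_1(F) = u; d F_1 = (-2*u) du + (0) dv
  For the y component: f_2(F) = -2*u^2; d F_2 = (-1) du + (0) dv
  For the z component: f_3(F) = -7*u + 4*v^2; d F_3 = (2) du + (-4*v) dv
Combining and collecting du, dv coefficients:
  coeff of du: -14*u + 8*v^2
  coeff of dv: 28*u*v - 16*v^3
F^* omega = (-14*u + 8*v^2) du + (28*u*v - 16*v^3) dv.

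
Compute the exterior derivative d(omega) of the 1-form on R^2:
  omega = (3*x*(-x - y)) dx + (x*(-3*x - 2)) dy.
d(omega) = (-3*x - 2) dx ∧ dy

For a 1-form omega = sum_i f_i dx_i, the exterior derivative is
  d(omega) = sum_{i < j} (∂f_j/∂x_i - ∂f_i/∂x_j) dx_i ∧ dx_j.
  coefficient of dx ∧ dy: ∂f_2/∂x - ∂f_1/∂y = ∂(x*(-3*x - 2))/∂x - ∂(3*x*(-x - y))/∂y = -3*x - 2
Assembling: d(omega) = (-3*x - 2) dx ∧ dy.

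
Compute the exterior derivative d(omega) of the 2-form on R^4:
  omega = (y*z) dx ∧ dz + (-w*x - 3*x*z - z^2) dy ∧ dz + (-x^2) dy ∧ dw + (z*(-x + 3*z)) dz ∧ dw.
d(omega) = (-w - 4*z) dx ∧ dy ∧ dz + (-x) dy ∧ dz ∧ dw + (-2*x) dx ∧ dy ∧ dw + (-z) dx ∧ dz ∧ dw

For a 2-form omega = sum_{i<j} g_{ij} dx_i ∧ dx_j, the exterior derivative is
  d(omega) = sum_{i<j} d(g_{ij}) ∧ dx_i ∧ dx_j = sum_{i<j, k} (∂g_{ij}/∂x_k) dx_k ∧ dx_i ∧ dx_j.
Expand each term, using dx_k ∧ dx_i ∧ dx_j = sgn(permutation) dx_{(a)} ∧ dx_{(b)} ∧ dx_{(c)} with (a < b < c) sorted:
  d(y*z) includes (∂/∂y)(y*z) dy = (z) dy, which multiplied by dx ∧ dz gives (-z) dx ∧ dy ∧ dz
  d(-w*x - 3*x*z - z^2) includes (∂/∂x)(-w*x - 3*x*z - z^2) dx = (-w - 3*z) dx, which multiplied by dy ∧ dz gives (-w - 3*z) dx ∧ dy ∧ dz
  d(-w*x - 3*x*z - z^2) includes (∂/∂w)(-w*x - 3*x*z - z^2) dw = (-x) dw, which multiplied by dy ∧ dz gives (-x) dy ∧ dz ∧ dw
  d(-x^2) includes (∂/∂x)(-x^2) dx = (-2*x) dx, which multiplied by dy ∧ dw gives (-2*x) dx ∧ dy ∧ dw
  d(z*(-x + 3*z)) includes (∂/∂x)(z*(-x + 3*z)) dx = (-z) dx, which multiplied by dz ∧ dw gives (-z) dx ∧ dz ∧ dw
Collecting like 3-forms: d(omega) = (-w - 4*z) dx ∧ dy ∧ dz + (-x) dy ∧ dz ∧ dw + (-2*x) dx ∧ dy ∧ dw + (-z) dx ∧ dz ∧ dw.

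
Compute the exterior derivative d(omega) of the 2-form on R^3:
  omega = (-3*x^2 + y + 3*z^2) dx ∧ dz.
d(omega) = (-1) dx ∧ dy ∧ dz

For a 2-form omega = sum_{i<j} g_{ij} dx_i ∧ dx_j, the exterior derivative is
  d(omega) = sum_{i<j} d(g_{ij}) ∧ dx_i ∧ dx_j = sum_{i<j, k} (∂g_{ij}/∂x_k) dx_k ∧ dx_i ∧ dx_j.
Expand each term, using dx_k ∧ dx_i ∧ dx_j = sgn(permutation) dx_{(a)} ∧ dx_{(b)} ∧ dx_{(c)} with (a < b < c) sorted:
  d(-3*x^2 + y + 3*z^2) includes (∂/∂y)(-3*x^2 + y + 3*z^2) dy = (1) dy, which multiplied by dx ∧ dz gives (-1) dx ∧ dy ∧ dz
Collecting like 3-forms: d(omega) = (-1) dx ∧ dy ∧ dz.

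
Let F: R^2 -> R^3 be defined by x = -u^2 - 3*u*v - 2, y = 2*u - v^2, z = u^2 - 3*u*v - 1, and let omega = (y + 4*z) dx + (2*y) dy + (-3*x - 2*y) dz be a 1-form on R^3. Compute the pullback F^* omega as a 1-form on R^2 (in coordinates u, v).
F^* omega = (-2*u^3 + 21*u^2*v - 12*u^2 + 15*u*v^2 + 6*u*v + 28*u - 3*v^3 - 4*v^2 - 6*v) du + (-21*u^3 + 9*u^2*v + 6*u^2 - 3*u*v^2 - 8*u*v - 6*u + 4*v^3) dv

Using F^*(f dg) = (f ∘ F) d(g ∘ F), substitute each coordinate x_i by F_i(u, v) in f_i, and replace dx_i by d F_i = (∂F_i/∂u) du + (∂F_i/∂v) dv.
  For the x component: f_1(F) = 4*u^2 - 12*u*v + 2*u - v^2 - 4; d F_1 = (-2*u - 3*v) du + (-3*u) dv
  For the y component: f_2(F) = 4*u - 2*v^2; d F_2 = (2) du + (-2*v) dv
  For the z component: f_3(F) = 3*u^2 + 9*u*v - 4*u + 2*v^2 + 6; d F_3 = (2*u - 3*v) du + (-3*u) dv
Combining and collecting du, dv coefficients:
  coeff of du: -2*u^3 + 21*u^2*v - 12*u^2 + 15*u*v^2 + 6*u*v + 28*u - 3*v^3 - 4*v^2 - 6*v
  coeff of dv: -21*u^3 + 9*u^2*v + 6*u^2 - 3*u*v^2 - 8*u*v - 6*u + 4*v^3
F^* omega = (-2*u^3 + 21*u^2*v - 12*u^2 + 15*u*v^2 + 6*u*v + 28*u - 3*v^3 - 4*v^2 - 6*v) du + (-21*u^3 + 9*u^2*v + 6*u^2 - 3*u*v^2 - 8*u*v - 6*u + 4*v^3) dv.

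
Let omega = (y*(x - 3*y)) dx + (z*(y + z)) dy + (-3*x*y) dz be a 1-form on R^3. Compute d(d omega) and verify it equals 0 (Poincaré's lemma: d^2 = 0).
d(d omega) = 0

Step 1: d omega = sum_{i<j} (∂f_j/∂x_i - ∂f_i/∂x_j) dx_i ∧ dx_j:
  coeff of dx ∧ dy: -x + 6*y
  coeff of dx ∧ dz: -3*y
  coeff of dy ∧ dz: -3*x - y - 2*z
Step 2: Apply d again to each 2-form coefficient. The only possible 3-form in R^3 is dx ∧ dy ∧ dz, with coefficient
  ∂(coeff of dy∧dz)/∂x - ∂(coeff of dx∧dz)/∂y + ∂(coeff of dx∧dy)/∂z
  = ∂/∂x (-3*x - y - 2*z) - ∂/∂y (-3*y) + ∂/∂z (-x + 6*y).
Each of these terms simplifies to sums of mixed partials that cancel in pairs. The result is 0 (by equality of mixed partials for smooth functions — Schwarz / Clairaut).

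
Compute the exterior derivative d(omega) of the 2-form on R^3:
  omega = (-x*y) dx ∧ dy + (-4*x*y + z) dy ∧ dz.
d(omega) = (-4*y) dx ∧ dy ∧ dz

For a 2-form omega = sum_{i<j} g_{ij} dx_i ∧ dx_j, the exterior derivative is
  d(omega) = sum_{i<j} d(g_{ij}) ∧ dx_i ∧ dx_j = sum_{i<j, k} (∂g_{ij}/∂x_k) dx_k ∧ dx_i ∧ dx_j.
Expand each term, using dx_k ∧ dx_i ∧ dx_j = sgn(permutation) dx_{(a)} ∧ dx_{(b)} ∧ dx_{(c)} with (a < b < c) sorted:
  d(-4*x*y + z) includes (∂/∂x)(-4*x*y + z) dx = (-4*y) dx, which multiplied by dy ∧ dz gives (-4*y) dx ∧ dy ∧ dz
Collecting like 3-forms: d(omega) = (-4*y) dx ∧ dy ∧ dz.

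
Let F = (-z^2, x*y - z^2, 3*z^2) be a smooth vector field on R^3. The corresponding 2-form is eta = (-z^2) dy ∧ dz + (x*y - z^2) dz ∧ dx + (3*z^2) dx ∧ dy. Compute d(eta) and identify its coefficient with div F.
d(eta) = (x + 6*z) dx ∧ dy ∧ dz; div F = x + 6*z

For a 2-form in R^3 of the form above, applying d gives a 3-form with coefficient ∂P/∂x + ∂Q/∂y + ∂R/∂z:
  ∂P/∂x = 0
  ∂Q/∂y = x
  ∂R/∂z = 6*z
Sum = x + 6*z, which is exactly div F.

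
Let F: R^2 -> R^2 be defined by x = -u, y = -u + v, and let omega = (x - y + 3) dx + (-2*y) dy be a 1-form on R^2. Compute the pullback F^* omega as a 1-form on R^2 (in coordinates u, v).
F^* omega = (-2*u + 3*v - 3) du + (2*u - 2*v) dv

Using F^*(f dg) = (f ∘ F) d(g ∘ F), substitute each coordinate x_i by F_i(u, v) in f_i, and replace dx_i by d F_i = (∂F_i/∂u) du + (∂F_i/∂v) dv.
  For the x component: f_1(F) = 3 - v; d F_1 = (-1) du + (0) dv
  For the y component: f_2(F) = 2*u - 2*v; d F_2 = (-1) du + (1) dv
Combining and collecting du, dv coefficients:
  coeff of du: -2*u + 3*v - 3
  coeff of dv: 2*u - 2*v
F^* omega = (-2*u + 3*v - 3) du + (2*u - 2*v) dv.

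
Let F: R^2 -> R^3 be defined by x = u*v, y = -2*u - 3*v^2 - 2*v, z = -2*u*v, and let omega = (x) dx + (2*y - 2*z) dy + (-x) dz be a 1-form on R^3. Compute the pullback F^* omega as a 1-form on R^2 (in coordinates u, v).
F^* omega = (3*u*v^2 - 8*u*v + 8*u + 12*v^2 + 8*v) du + (3*u^2*v - 24*u*v^2 + 16*u*v + 8*u + 36*v^3 + 36*v^2 + 8*v) dv

Using F^*(f dg) = (f ∘ F) d(g ∘ F), substitute each coordinate x_i by F_i(u, v) in f_i, and replace dx_i by d F_i = (∂F_i/∂u) du + (∂F_i/∂v) dv.
  For the x component: f_1(F) = u*v; d F_1 = (v) du + (u) dv
  For the y component: f_2(F) = 4*u*v - 4*u - 6*v^2 - 4*v; d F_2 = (-2) du + (-6*v - 2) dv
  For the z component: f_3(F) = -u*v; d F_3 = (-2*v) du + (-2*u) dv
Combining and collecting du, dv coefficients:
  coeff of du: 3*u*v^2 - 8*u*v + 8*u + 12*v^2 + 8*v
  coeff of dv: 3*u^2*v - 24*u*v^2 + 16*u*v + 8*u + 36*v^3 + 36*v^2 + 8*v
F^* omega = (3*u*v^2 - 8*u*v + 8*u + 12*v^2 + 8*v) du + (3*u^2*v - 24*u*v^2 + 16*u*v + 8*u + 36*v^3 + 36*v^2 + 8*v) dv.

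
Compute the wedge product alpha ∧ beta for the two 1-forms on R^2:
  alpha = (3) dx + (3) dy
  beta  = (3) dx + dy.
alpha ∧ beta = (-6) dx ∧ dy

Distribute the wedge, using dx_i ∧ dx_j = -dx_j ∧ dx_i and dx_i ∧ dx_i = 0. For each pair (i, j) with i < j, the coefficient of dx_i ∧ dx_j in alpha ∧ beta is (alpha_i * beta_j - alpha_j * beta_i). Collecting: alpha ∧ beta = (-6) dx ∧ dy.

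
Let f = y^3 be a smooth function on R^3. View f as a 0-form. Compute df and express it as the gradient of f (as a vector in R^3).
df = (0) dx + (3*y^2) dy + (0) dz; grad f = (0, 3*y^2, 0)

For a 0-form f, d f = (∂f/∂x) dx + (∂f/∂y) dy + (∂f/∂z) dz. The components of the vector representation are exactly the entries of grad f in Cartesian coordinates:
  ∂f/∂x = 0
  ∂f/∂y = 3*y^2
  ∂f/∂z = 0.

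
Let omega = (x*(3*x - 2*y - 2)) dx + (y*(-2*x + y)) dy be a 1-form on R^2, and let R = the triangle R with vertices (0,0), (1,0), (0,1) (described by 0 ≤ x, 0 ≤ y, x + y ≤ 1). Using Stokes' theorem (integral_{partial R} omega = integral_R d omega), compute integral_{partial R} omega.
integral_(partial R) omega = 0

Stokes: integral_partial_R omega = integral_R d omega with d omega = (∂Q/∂x - ∂P/∂y) dx ∧ dy.
  ∂Q/∂x = -2*y
  ∂P/∂y = -2*x
  integrand = ∂Q/∂x - ∂P/∂y = 2*x - 2*y.
Integrating over R: integral_0^1 integral_0^{1-x} (2*x - 2*y) dy dx = 0.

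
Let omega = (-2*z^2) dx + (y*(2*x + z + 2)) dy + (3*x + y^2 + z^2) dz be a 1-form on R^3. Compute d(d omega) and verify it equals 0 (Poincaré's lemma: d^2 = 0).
d(d omega) = 0

Step 1: d omega = sum_{i<j} (∂f_j/∂x_i - ∂f_i/∂x_j) dx_i ∧ dx_j:
  coeff of dx ∧ dy: 2*y
  coeff of dx ∧ dz: 4*z + 3
  coeff of dy ∧ dz: y
Step 2: Apply d again to each 2-form coefficient. The only possible 3-form in R^3 is dx ∧ dy ∧ dz, with coefficient
  ∂(coeff of dy∧dz)/∂x - ∂(coeff of dx∧dz)/∂y + ∂(coeff of dx∧dy)/∂z
  = ∂/∂x (y) - ∂/∂y (4*z + 3) + ∂/∂z (2*y).
Each of these terms simplifies to sums of mixed partials that cancel in pairs. The result is 0 (by equality of mixed partials for smooth functions — Schwarz / Clairaut).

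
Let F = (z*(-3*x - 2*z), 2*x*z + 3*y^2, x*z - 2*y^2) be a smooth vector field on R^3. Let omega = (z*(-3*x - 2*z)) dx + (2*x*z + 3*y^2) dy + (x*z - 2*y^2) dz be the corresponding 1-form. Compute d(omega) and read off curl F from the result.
d(omega) = (-2*x - 4*y) dy ∧ dz + (-3*x - 5*z) dz ∧ dx + (2*z) dx ∧ dy; curl F = (-2*x - 4*y, -3*x - 5*z, 2*z)

d omega = sum_{i<j} (∂f_j/∂x_i - ∂f_i/∂x_j) dx_i ∧ dx_j. Under the identification (dy ∧ dz, dz ∧ dx, dx ∧ dy) ↔ (e_x, e_y, e_z), the coefficients are exactly the components of curl F. Compute:
  ∂R/∂y - ∂Q/∂z = (-4*y) - (2*x) = -2*x - 4*y
  ∂P/∂z - ∂R/∂x = (-3*x - 4*z) - (z) = -3*x - 5*z
  ∂Q/∂x - ∂P/∂y = (2*z) - (0) = 2*z.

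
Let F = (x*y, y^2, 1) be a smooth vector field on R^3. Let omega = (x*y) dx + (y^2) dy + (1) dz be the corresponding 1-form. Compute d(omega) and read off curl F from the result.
d(omega) = (0) dy ∧ dz + (0) dz ∧ dx + (-x) dx ∧ dy; curl F = (0, 0, -x)

d omega = sum_{i<j} (∂f_j/∂x_i - ∂f_i/∂x_j) dx_i ∧ dx_j. Under the identification (dy ∧ dz, dz ∧ dx, dx ∧ dy) ↔ (e_x, e_y, e_z), the coefficients are exactly the components of curl F. Compute:
  ∂R/∂y - ∂Q/∂z = (0) - (0) = 0
  ∂P/∂z - ∂R/∂x = (0) - (0) = 0
  ∂Q/∂x - ∂P/∂y = (0) - (x) = -x.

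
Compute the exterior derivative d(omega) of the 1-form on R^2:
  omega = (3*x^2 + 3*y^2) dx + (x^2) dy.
d(omega) = (2*x - 6*y) dx ∧ dy

For a 1-form omega = sum_i f_i dx_i, the exterior derivative is
  d(omega) = sum_{i < j} (∂f_j/∂x_i - ∂f_i/∂x_j) dx_i ∧ dx_j.
  coefficient of dx ∧ dy: ∂f_2/∂x - ∂f_1/∂y = ∂(x^2)/∂x - ∂(3*x^2 + 3*y^2)/∂y = 2*x - 6*y
Assembling: d(omega) = (2*x - 6*y) dx ∧ dy.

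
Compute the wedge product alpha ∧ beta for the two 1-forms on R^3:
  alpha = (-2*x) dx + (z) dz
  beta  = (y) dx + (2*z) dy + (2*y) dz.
alpha ∧ beta = (-4*x*z) dx ∧ dy + (-y*(4*x + z)) dx ∧ dz + (-2*z^2) dy ∧ dz

Distribute the wedge, using dx_i ∧ dx_j = -dx_j ∧ dx_i and dx_i ∧ dx_i = 0. For each pair (i, j) with i < j, the coefficient of dx_i ∧ dx_j in alpha ∧ beta is (alpha_i * beta_j - alpha_j * beta_i). Collecting: alpha ∧ beta = (-4*x*z) dx ∧ dy + (-y*(4*x + z)) dx ∧ dz + (-2*z^2) dy ∧ dz.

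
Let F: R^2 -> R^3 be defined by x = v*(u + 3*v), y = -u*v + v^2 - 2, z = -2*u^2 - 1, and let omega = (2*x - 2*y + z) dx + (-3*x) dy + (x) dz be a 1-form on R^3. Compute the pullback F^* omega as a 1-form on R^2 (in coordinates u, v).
F^* omega = (v*(-6*u^2 - 5*u*v + 13*v^2 + 3)) du + (-2*u^3 - 5*u^2*v + 31*u*v^2 + 3*u + 6*v^3 + 18*v) dv

Using F^*(f dg) = (f ∘ F) d(g ∘ F), substitute each coordinate x_i by F_i(u, v) in f_i, and replace dx_i by d F_i = (∂F_i/∂u) du + (∂F_i/∂v) dv.
  For the x component: f_1(F) = -2*u^2 + 4*u*v + 4*v^2 + 3; d F_1 = (v) du + (u + 6*v) dv
  For the y component: f_2(F) = 3*v*(-u - 3*v); d F_2 = (-v) du + (-u + 2*v) dv
  For the z component: f_3(F) = v*(u + 3*v); d F_3 = (-4*u) du + (0) dv
Combining and collecting du, dv coefficients:
  coeff of du: v*(-6*u^2 - 5*u*v + 13*v^2 + 3)
  coeff of dv: -2*u^3 - 5*u^2*v + 31*u*v^2 + 3*u + 6*v^3 + 18*v
F^* omega = (v*(-6*u^2 - 5*u*v + 13*v^2 + 3)) du + (-2*u^3 - 5*u^2*v + 31*u*v^2 + 3*u + 6*v^3 + 18*v) dv.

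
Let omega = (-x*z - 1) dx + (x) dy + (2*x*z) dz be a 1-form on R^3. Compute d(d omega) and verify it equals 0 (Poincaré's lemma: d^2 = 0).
d(d omega) = 0

Step 1: d omega = sum_{i<j} (∂f_j/∂x_i - ∂f_i/∂x_j) dx_i ∧ dx_j:
  coeff of dx ∧ dy: 1
  coeff of dx ∧ dz: x + 2*z
  coeff of dy ∧ dz: 0
Step 2: Apply d again to each 2-form coefficient. The only possible 3-form in R^3 is dx ∧ dy ∧ dz, with coefficient
  ∂(coeff of dy∧dz)/∂x - ∂(coeff of dx∧dz)/∂y + ∂(coeff of dx∧dy)/∂z
  = ∂/∂x (0) - ∂/∂y (x + 2*z) + ∂/∂z (1).
Each of these terms simplifies to sums of mixed partials that cancel in pairs. The result is 0 (by equality of mixed partials for smooth functions — Schwarz / Clairaut).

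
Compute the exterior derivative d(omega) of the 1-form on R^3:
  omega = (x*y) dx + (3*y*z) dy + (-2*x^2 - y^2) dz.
d(omega) = (-x) dx ∧ dy + (-4*x) dx ∧ dz + (-5*y) dy ∧ dz

For a 1-form omega = sum_i f_i dx_i, the exterior derivative is
  d(omega) = sum_{i < j} (∂f_j/∂x_i - ∂f_i/∂x_j) dx_i ∧ dx_j.
  coefficient of dx ∧ dy: ∂f_2/∂x - ∂f_1/∂y = ∂(3*y*z)/∂x - ∂(x*y)/∂y = -x
  coefficient of dx ∧ dz: ∂f_3/∂x - ∂f_1/∂z = ∂(-2*x^2 - y^2)/∂x - ∂(x*y)/∂z = -4*x
  coefficient of dy ∧ dz: ∂f_3/∂y - ∂f_2/∂z = ∂(-2*x^2 - y^2)/∂y - ∂(3*y*z)/∂z = -5*y
Assembling: d(omega) = (-x) dx ∧ dy + (-4*x) dx ∧ dz + (-5*y) dy ∧ dz.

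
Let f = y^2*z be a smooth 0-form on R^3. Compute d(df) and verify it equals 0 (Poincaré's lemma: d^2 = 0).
d(df) = 0

Step 1: df = sum_i (∂f/∂x_i) dx_i = (0) dx + (2*y*z) dy + (y^2) dz.
Step 2: Apply d again. Using the 1-form formula, the coefficient of dx ∧ dy in d(df) is ∂^2 f/∂x ∂y - ∂^2 f/∂y ∂x = (0) - (0) = 0 (equality of mixed partials for smooth f).
Similarly for dx ∧ dz and dy ∧ dz — all coefficients vanish. So d(df) = 0.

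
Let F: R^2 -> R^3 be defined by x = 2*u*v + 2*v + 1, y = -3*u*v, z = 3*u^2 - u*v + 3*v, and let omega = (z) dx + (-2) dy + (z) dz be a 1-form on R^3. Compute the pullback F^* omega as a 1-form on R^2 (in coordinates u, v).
F^* omega = (18*u^3 - 3*u^2*v - u*v^2 + 18*u*v + 3*v^2 + 6*v) du + (3*u^3 - u^2*v + 15*u^2 - 2*u*v + 6*u + 15*v) dv

Using F^*(f dg) = (f ∘ F) d(g ∘ F), substitute each coordinate x_i by F_i(u, v) in f_i, and replace dx_i by d F_i = (∂F_i/∂u) du + (∂F_i/∂v) dv.
  For the x component: f_1(F) = 3*u^2 - u*v + 3*v; d F_1 = (2*v) du + (2*u + 2) dv
  For the y component: f_2(F) = -2; d F_2 = (-3*v) du + (-3*u) dv
  For the z component: f_3(F) = 3*u^2 - u*v + 3*v; d F_3 = (6*u - v) du + (3 - u) dv
Combining and collecting du, dv coefficients:
  coeff of du: 18*u^3 - 3*u^2*v - u*v^2 + 18*u*v + 3*v^2 + 6*v
  coeff of dv: 3*u^3 - u^2*v + 15*u^2 - 2*u*v + 6*u + 15*v
F^* omega = (18*u^3 - 3*u^2*v - u*v^2 + 18*u*v + 3*v^2 + 6*v) du + (3*u^3 - u^2*v + 15*u^2 - 2*u*v + 6*u + 15*v) dv.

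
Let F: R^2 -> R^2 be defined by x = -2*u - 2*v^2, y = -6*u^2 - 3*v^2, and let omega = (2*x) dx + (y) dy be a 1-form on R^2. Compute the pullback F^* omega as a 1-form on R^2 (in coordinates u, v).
F^* omega = (72*u^3 + 36*u*v^2 + 8*u + 8*v^2) du + (2*v*(18*u^2 + 8*u + 17*v^2)) dv

Using F^*(f dg) = (f ∘ F) d(g ∘ F), substitute each coordinate x_i by F_i(u, v) in f_i, and replace dx_i by d F_i = (∂F_i/∂u) du + (∂F_i/∂v) dv.
  For the x component: f_1(F) = -4*u - 4*v^2; d F_1 = (-2) du + (-4*v) dv
  For the y component: f_2(F) = -6*u^2 - 3*v^2; d F_2 = (-12*u) du + (-6*v) dv
Combining and collecting du, dv coefficients:
  coeff of du: 72*u^3 + 36*u*v^2 + 8*u + 8*v^2
  coeff of dv: 2*v*(18*u^2 + 8*u + 17*v^2)
F^* omega = (72*u^3 + 36*u*v^2 + 8*u + 8*v^2) du + (2*v*(18*u^2 + 8*u + 17*v^2)) dv.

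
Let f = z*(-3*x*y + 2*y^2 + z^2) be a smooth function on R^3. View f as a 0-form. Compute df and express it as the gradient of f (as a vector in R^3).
df = (-3*y*z) dx + (z*(-3*x + 4*y)) dy + (-3*x*y + 2*y^2 + 3*z^2) dz; grad f = (-3*y*z, z*(-3*x + 4*y), -3*x*y + 2*y^2 + 3*z^2)

For a 0-form f, d f = (∂f/∂x) dx + (∂f/∂y) dy + (∂f/∂z) dz. The components of the vector representation are exactly the entries of grad f in Cartesian coordinates:
  ∂f/∂x = -3*y*z
  ∂f/∂y = z*(-3*x + 4*y)
  ∂f/∂z = -3*x*y + 2*y^2 + 3*z^2.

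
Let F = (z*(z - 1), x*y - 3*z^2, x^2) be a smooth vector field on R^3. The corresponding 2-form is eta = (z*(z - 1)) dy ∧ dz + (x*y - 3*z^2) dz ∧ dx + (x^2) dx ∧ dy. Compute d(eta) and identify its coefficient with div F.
d(eta) = (x) dx ∧ dy ∧ dz; div F = x

For a 2-form in R^3 of the form above, applying d gives a 3-form with coefficient ∂P/∂x + ∂Q/∂y + ∂R/∂z:
  ∂P/∂x = 0
  ∂Q/∂y = x
  ∂R/∂z = 0
Sum = x, which is exactly div F.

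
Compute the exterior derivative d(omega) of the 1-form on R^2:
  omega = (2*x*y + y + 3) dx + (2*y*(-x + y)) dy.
d(omega) = (-2*x - 2*y - 1) dx ∧ dy

For a 1-form omega = sum_i f_i dx_i, the exterior derivative is
  d(omega) = sum_{i < j} (∂f_j/∂x_i - ∂f_i/∂x_j) dx_i ∧ dx_j.
  coefficient of dx ∧ dy: ∂f_2/∂x - ∂f_1/∂y = ∂(2*y*(-x + y))/∂x - ∂(2*x*y + y + 3)/∂y = -2*x - 2*y - 1
Assembling: d(omega) = (-2*x - 2*y - 1) dx ∧ dy.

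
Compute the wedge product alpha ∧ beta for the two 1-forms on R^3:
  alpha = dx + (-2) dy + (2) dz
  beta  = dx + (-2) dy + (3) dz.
alpha ∧ beta = (1) dx ∧ dz + (-2) dy ∧ dz

Distribute the wedge, using dx_i ∧ dx_j = -dx_j ∧ dx_i and dx_i ∧ dx_i = 0. For each pair (i, j) with i < j, the coefficient of dx_i ∧ dx_j in alpha ∧ beta is (alpha_i * beta_j - alpha_j * beta_i). Collecting: alpha ∧ beta = (1) dx ∧ dz + (-2) dy ∧ dz.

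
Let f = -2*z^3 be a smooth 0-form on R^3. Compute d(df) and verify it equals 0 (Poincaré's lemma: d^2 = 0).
d(df) = 0

Step 1: df = sum_i (∂f/∂x_i) dx_i = (0) dx + (0) dy + (-6*z^2) dz.
Step 2: Apply d again. Using the 1-form formula, the coefficient of dx ∧ dy in d(df) is ∂^2 f/∂x ∂y - ∂^2 f/∂y ∂x = (0) - (0) = 0 (equality of mixed partials for smooth f).
Similarly for dx ∧ dz and dy ∧ dz — all coefficients vanish. So d(df) = 0.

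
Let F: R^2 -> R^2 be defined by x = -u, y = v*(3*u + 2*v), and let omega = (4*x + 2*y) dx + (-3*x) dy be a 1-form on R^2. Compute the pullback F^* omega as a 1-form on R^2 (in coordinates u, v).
F^* omega = (3*u*v + 4*u - 4*v^2) du + (3*u*(3*u + 4*v)) dv

Using F^*(f dg) = (f ∘ F) d(g ∘ F), substitute each coordinate x_i by F_i(u, v) in f_i, and replace dx_i by d F_i = (∂F_i/∂u) du + (∂F_i/∂v) dv.
  For the x component: f_1(F) = 6*u*v - 4*u + 4*v^2; d F_1 = (-1) du + (0) dv
  For the y component: f_2(F) = 3*u; d F_2 = (3*v) du + (3*u + 4*v) dv
Combining and collecting du, dv coefficients:
  coeff of du: 3*u*v + 4*u - 4*v^2
  coeff of dv: 3*u*(3*u + 4*v)
F^* omega = (3*u*v + 4*u - 4*v^2) du + (3*u*(3*u + 4*v)) dv.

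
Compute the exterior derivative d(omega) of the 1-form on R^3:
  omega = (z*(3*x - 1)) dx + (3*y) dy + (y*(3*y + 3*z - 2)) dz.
d(omega) = (1 - 3*x) dx ∧ dz + (6*y + 3*z - 2) dy ∧ dz

For a 1-form omega = sum_i f_i dx_i, the exterior derivative is
  d(omega) = sum_{i < j} (∂f_j/∂x_i - ∂f_i/∂x_j) dx_i ∧ dx_j.
  coefficient of dx ∧ dz: ∂f_3/∂x - ∂f_1/∂z = ∂(y*(3*y + 3*z - 2))/∂x - ∂(z*(3*x - 1))/∂z = 1 - 3*x
  coefficient of dy ∧ dz: ∂f_3/∂y - ∂f_2/∂z = ∂(y*(3*y + 3*z - 2))/∂y - ∂(3*y)/∂z = 6*y + 3*z - 2
Assembling: d(omega) = (1 - 3*x) dx ∧ dz + (6*y + 3*z - 2) dy ∧ dz.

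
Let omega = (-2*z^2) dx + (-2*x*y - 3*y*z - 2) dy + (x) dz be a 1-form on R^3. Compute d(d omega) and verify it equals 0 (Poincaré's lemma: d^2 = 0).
d(d omega) = 0

Step 1: d omega = sum_{i<j} (∂f_j/∂x_i - ∂f_i/∂x_j) dx_i ∧ dx_j:
  coeff of dx ∧ dy: -2*y
  coeff of dx ∧ dz: 4*z + 1
  coeff of dy ∧ dz: 3*y
Step 2: Apply d again to each 2-form coefficient. The only possible 3-form in R^3 is dx ∧ dy ∧ dz, with coefficient
  ∂(coeff of dy∧dz)/∂x - ∂(coeff of dx∧dz)/∂y + ∂(coeff of dx∧dy)/∂z
  = ∂/∂x (3*y) - ∂/∂y (4*z + 1) + ∂/∂z (-2*y).
Each of these terms simplifies to sums of mixed partials that cancel in pairs. The result is 0 (by equality of mixed partials for smooth functions — Schwarz / Clairaut).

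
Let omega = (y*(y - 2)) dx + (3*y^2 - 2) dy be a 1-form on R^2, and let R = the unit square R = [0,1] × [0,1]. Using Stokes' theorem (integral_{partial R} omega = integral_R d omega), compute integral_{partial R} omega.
integral_(partial R) omega = 1

Stokes: integral_partial_R omega = integral_R d omega with d omega = (∂Q/∂x - ∂P/∂y) dx ∧ dy.
  ∂Q/∂x = 0
  ∂P/∂y = 2*y - 2
  integrand = ∂Q/∂x - ∂P/∂y = 2 - 2*y.
Integrating over R: integral_0^1 integral_0^1 (2 - 2*y) dx dy = 1.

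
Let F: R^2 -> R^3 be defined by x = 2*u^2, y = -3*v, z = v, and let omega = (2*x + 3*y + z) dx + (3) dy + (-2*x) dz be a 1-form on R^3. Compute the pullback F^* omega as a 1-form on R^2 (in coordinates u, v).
F^* omega = (16*u*(u^2 - 2*v)) du + (-4*u^2 - 9) dv

Using F^*(f dg) = (f ∘ F) d(g ∘ F), substitute each coordinate x_i by F_i(u, v) in f_i, and replace dx_i by d F_i = (∂F_i/∂u) du + (∂F_i/∂v) dv.
  For the x component: f_1(F) = 4*u^2 - 8*v; d F_1 = (4*u) du + (0) dv
  For the y component: f_2(F) = 3; d F_2 = (0) du + (-3) dv
  For the z component: f_3(F) = -4*u^2; d F_3 = (0) du + (1) dv
Combining and collecting du, dv coefficients:
  coeff of du: 16*u*(u^2 - 2*v)
  coeff of dv: -4*u^2 - 9
F^* omega = (16*u*(u^2 - 2*v)) du + (-4*u^2 - 9) dv.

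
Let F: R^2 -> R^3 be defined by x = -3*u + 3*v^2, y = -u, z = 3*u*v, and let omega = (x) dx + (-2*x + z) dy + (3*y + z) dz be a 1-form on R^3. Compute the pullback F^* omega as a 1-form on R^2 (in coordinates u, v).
F^* omega = (9*u*v^2 - 12*u*v + 3*u - 3*v^2) du + (9*u^2*v - 9*u^2 - 18*u*v + 18*v^3) dv

Using F^*(f dg) = (f ∘ F) d(g ∘ F), substitute each coordinate x_i by F_i(u, v) in f_i, and replace dx_i by d F_i = (∂F_i/∂u) du + (∂F_i/∂v) dv.
  For the x component: f_1(F) = -3*u + 3*v^2; d F_1 = (-3) du + (6*v) dv
  For the y component: f_2(F) = 3*u*v + 6*u - 6*v^2; d F_2 = (-1) du + (0) dv
  For the z component: f_3(F) = 3*u*(v - 1); d F_3 = (3*v) du + (3*u) dv
Combining and collecting du, dv coefficients:
  coeff of du: 9*u*v^2 - 12*u*v + 3*u - 3*v^2
  coeff of dv: 9*u^2*v - 9*u^2 - 18*u*v + 18*v^3
F^* omega = (9*u*v^2 - 12*u*v + 3*u - 3*v^2) du + (9*u^2*v - 9*u^2 - 18*u*v + 18*v^3) dv.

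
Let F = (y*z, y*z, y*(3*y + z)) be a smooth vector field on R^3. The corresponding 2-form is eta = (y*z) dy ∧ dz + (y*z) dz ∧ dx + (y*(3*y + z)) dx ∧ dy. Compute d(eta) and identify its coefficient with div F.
d(eta) = (y + z) dx ∧ dy ∧ dz; div F = y + z

For a 2-form in R^3 of the form above, applying d gives a 3-form with coefficient ∂P/∂x + ∂Q/∂y + ∂R/∂z:
  ∂P/∂x = 0
  ∂Q/∂y = z
  ∂R/∂z = y
Sum = y + z, which is exactly div F.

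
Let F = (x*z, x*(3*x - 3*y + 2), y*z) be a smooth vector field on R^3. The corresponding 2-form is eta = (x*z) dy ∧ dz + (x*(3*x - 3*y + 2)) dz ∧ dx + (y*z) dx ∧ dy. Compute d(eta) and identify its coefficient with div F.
d(eta) = (-3*x + y + z) dx ∧ dy ∧ dz; div F = -3*x + y + z

For a 2-form in R^3 of the form above, applying d gives a 3-form with coefficient ∂P/∂x + ∂Q/∂y + ∂R/∂z:
  ∂P/∂x = z
  ∂Q/∂y = -3*x
  ∂R/∂z = y
Sum = -3*x + y + z, which is exactly div F.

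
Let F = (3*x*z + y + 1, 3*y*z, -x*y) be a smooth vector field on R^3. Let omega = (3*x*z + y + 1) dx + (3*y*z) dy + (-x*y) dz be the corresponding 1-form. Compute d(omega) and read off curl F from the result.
d(omega) = (-x - 3*y) dy ∧ dz + (3*x + y) dz ∧ dx + (-1) dx ∧ dy; curl F = (-x - 3*y, 3*x + y, -1)

d omega = sum_{i<j} (∂f_j/∂x_i - ∂f_i/∂x_j) dx_i ∧ dx_j. Under the identification (dy ∧ dz, dz ∧ dx, dx ∧ dy) ↔ (e_x, e_y, e_z), the coefficients are exactly the components of curl F. Compute:
  ∂R/∂y - ∂Q/∂z = (-x) - (3*y) = -x - 3*y
  ∂P/∂z - ∂R/∂x = (3*x) - (-y) = 3*x + y
  ∂Q/∂x - ∂P/∂y = (0) - (1) = -1.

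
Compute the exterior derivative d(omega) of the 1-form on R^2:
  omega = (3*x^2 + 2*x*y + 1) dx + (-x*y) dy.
d(omega) = (-2*x - y) dx ∧ dy

For a 1-form omega = sum_i f_i dx_i, the exterior derivative is
  d(omega) = sum_{i < j} (∂f_j/∂x_i - ∂f_i/∂x_j) dx_i ∧ dx_j.
  coefficient of dx ∧ dy: ∂f_2/∂x - ∂f_1/∂y = ∂(-x*y)/∂x - ∂(3*x^2 + 2*x*y + 1)/∂y = -2*x - y
Assembling: d(omega) = (-2*x - y) dx ∧ dy.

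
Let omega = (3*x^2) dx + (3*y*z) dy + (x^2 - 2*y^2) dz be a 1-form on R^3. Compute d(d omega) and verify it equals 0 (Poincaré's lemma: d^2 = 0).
d(d omega) = 0

Step 1: d omega = sum_{i<j} (∂f_j/∂x_i - ∂f_i/∂x_j) dx_i ∧ dx_j:
  coeff of dx ∧ dy: 0
  coeff of dx ∧ dz: 2*x
  coeff of dy ∧ dz: -7*y
Step 2: Apply d again to each 2-form coefficient. The only possible 3-form in R^3 is dx ∧ dy ∧ dz, with coefficient
  ∂(coeff of dy∧dz)/∂x - ∂(coeff of dx∧dz)/∂y + ∂(coeff of dx∧dy)/∂z
  = ∂/∂x (-7*y) - ∂/∂y (2*x) + ∂/∂z (0).
Each of these terms simplifies to sums of mixed partials that cancel in pairs. The result is 0 (by equality of mixed partials for smooth functions — Schwarz / Clairaut).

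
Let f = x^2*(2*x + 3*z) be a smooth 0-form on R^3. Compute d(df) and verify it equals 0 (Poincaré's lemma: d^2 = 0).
d(df) = 0

Step 1: df = sum_i (∂f/∂x_i) dx_i = (6*x*(x + z)) dx + (0) dy + (3*x^2) dz.
Step 2: Apply d again. Using the 1-form formula, the coefficient of dx ∧ dy in d(df) is ∂^2 f/∂x ∂y - ∂^2 f/∂y ∂x = (0) - (0) = 0 (equality of mixed partials for smooth f).
Similarly for dx ∧ dz and dy ∧ dz — all coefficients vanish. So d(df) = 0.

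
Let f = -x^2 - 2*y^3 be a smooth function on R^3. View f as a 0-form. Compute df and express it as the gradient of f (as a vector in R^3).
df = (-2*x) dx + (-6*y^2) dy + (0) dz; grad f = (-2*x, -6*y^2, 0)

For a 0-form f, d f = (∂f/∂x) dx + (∂f/∂y) dy + (∂f/∂z) dz. The components of the vector representation are exactly the entries of grad f in Cartesian coordinates:
  ∂f/∂x = -2*x
  ∂f/∂y = -6*y^2
  ∂f/∂z = 0.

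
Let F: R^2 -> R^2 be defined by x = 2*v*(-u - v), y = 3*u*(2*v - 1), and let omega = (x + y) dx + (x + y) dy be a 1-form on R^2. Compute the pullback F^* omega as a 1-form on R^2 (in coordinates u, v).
F^* omega = (16*u*v^2 - 24*u*v + 9*u - 8*v^3 + 6*v^2) du + (16*u^2*v - 12*u^2 - 24*u*v^2 + 12*u*v + 8*v^3) dv

Using F^*(f dg) = (f ∘ F) d(g ∘ F), substitute each coordinate x_i by F_i(u, v) in f_i, and replace dx_i by d F_i = (∂F_i/∂u) du + (∂F_i/∂v) dv.
  For the x component: f_1(F) = 4*u*v - 3*u - 2*v^2; d F_1 = (-2*v) du + (-2*u - 4*v) dv
  For the y component: f_2(F) = 4*u*v - 3*u - 2*v^2; d F_2 = (6*v - 3) du + (6*u) dv
Combining and collecting du, dv coefficients:
  coeff of du: 16*u*v^2 - 24*u*v + 9*u - 8*v^3 + 6*v^2
  coeff of dv: 16*u^2*v - 12*u^2 - 24*u*v^2 + 12*u*v + 8*v^3
F^* omega = (16*u*v^2 - 24*u*v + 9*u - 8*v^3 + 6*v^2) du + (16*u^2*v - 12*u^2 - 24*u*v^2 + 12*u*v + 8*v^3) dv.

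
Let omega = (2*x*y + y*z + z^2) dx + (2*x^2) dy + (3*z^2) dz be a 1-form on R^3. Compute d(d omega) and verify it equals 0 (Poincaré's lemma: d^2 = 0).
d(d omega) = 0

Step 1: d omega = sum_{i<j} (∂f_j/∂x_i - ∂f_i/∂x_j) dx_i ∧ dx_j:
  coeff of dx ∧ dy: 2*x - z
  coeff of dx ∧ dz: -y - 2*z
  coeff of dy ∧ dz: 0
Step 2: Apply d again to each 2-form coefficient. The only possible 3-form in R^3 is dx ∧ dy ∧ dz, with coefficient
  ∂(coeff of dy∧dz)/∂x - ∂(coeff of dx∧dz)/∂y + ∂(coeff of dx∧dy)/∂z
  = ∂/∂x (0) - ∂/∂y (-y - 2*z) + ∂/∂z (2*x - z).
Each of these terms simplifies to sums of mixed partials that cancel in pairs. The result is 0 (by equality of mixed partials for smooth functions — Schwarz / Clairaut).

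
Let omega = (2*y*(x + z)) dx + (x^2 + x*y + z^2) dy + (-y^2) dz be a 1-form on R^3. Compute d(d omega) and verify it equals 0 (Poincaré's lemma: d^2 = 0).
d(d omega) = 0

Step 1: d omega = sum_{i<j} (∂f_j/∂x_i - ∂f_i/∂x_j) dx_i ∧ dx_j:
  coeff of dx ∧ dy: y - 2*z
  coeff of dx ∧ dz: -2*y
  coeff of dy ∧ dz: -2*y - 2*z
Step 2: Apply d again to each 2-form coefficient. The only possible 3-form in R^3 is dx ∧ dy ∧ dz, with coefficient
  ∂(coeff of dy∧dz)/∂x - ∂(coeff of dx∧dz)/∂y + ∂(coeff of dx∧dy)/∂z
  = ∂/∂x (-2*y - 2*z) - ∂/∂y (-2*y) + ∂/∂z (y - 2*z).
Each of these terms simplifies to sums of mixed partials that cancel in pairs. The result is 0 (by equality of mixed partials for smooth functions — Schwarz / Clairaut).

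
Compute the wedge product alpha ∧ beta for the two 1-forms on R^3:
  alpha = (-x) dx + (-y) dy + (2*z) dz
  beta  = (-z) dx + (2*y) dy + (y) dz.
alpha ∧ beta = (-y*(2*x + z)) dx ∧ dy + (-x*y + 2*z^2) dx ∧ dz + (-y*(y + 4*z)) dy ∧ dz

Distribute the wedge, using dx_i ∧ dx_j = -dx_j ∧ dx_i and dx_i ∧ dx_i = 0. For each pair (i, j) with i < j, the coefficient of dx_i ∧ dx_j in alpha ∧ beta is (alpha_i * beta_j - alpha_j * beta_i). Collecting: alpha ∧ beta = (-y*(2*x + z)) dx ∧ dy + (-x*y + 2*z^2) dx ∧ dz + (-y*(y + 4*z)) dy ∧ dz.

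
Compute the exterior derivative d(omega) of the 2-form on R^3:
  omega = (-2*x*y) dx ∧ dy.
d(omega) = 0

For a 2-form omega = sum_{i<j} g_{ij} dx_i ∧ dx_j, the exterior derivative is
  d(omega) = sum_{i<j} d(g_{ij}) ∧ dx_i ∧ dx_j = sum_{i<j, k} (∂g_{ij}/∂x_k) dx_k ∧ dx_i ∧ dx_j.
Expand each term, using dx_k ∧ dx_i ∧ dx_j = sgn(permutation) dx_{(a)} ∧ dx_{(b)} ∧ dx_{(c)} with (a < b < c) sorted:

Collecting like 3-forms: d(omega) = 0.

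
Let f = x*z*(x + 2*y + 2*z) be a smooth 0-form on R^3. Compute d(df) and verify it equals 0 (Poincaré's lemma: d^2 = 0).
d(df) = 0

Step 1: df = sum_i (∂f/∂x_i) dx_i = (2*z*(x + y + z)) dx + (2*x*z) dy + (x*(x + 2*y + 4*z)) dz.
Step 2: Apply d again. Using the 1-form formula, the coefficient of dx ∧ dy in d(df) is ∂^2 f/∂x ∂y - ∂^2 f/∂y ∂x = (2*z) - (2*z) = 0 (equality of mixed partials for smooth f).
Similarly for dx ∧ dz and dy ∧ dz — all coefficients vanish. So d(df) = 0.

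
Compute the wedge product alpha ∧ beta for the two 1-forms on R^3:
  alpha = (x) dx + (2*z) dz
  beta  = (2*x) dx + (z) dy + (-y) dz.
alpha ∧ beta = (x*z) dx ∧ dy + (-x*(y + 4*z)) dx ∧ dz + (-2*z^2) dy ∧ dz

Distribute the wedge, using dx_i ∧ dx_j = -dx_j ∧ dx_i and dx_i ∧ dx_i = 0. For each pair (i, j) with i < j, the coefficient of dx_i ∧ dx_j in alpha ∧ beta is (alpha_i * beta_j - alpha_j * beta_i). Collecting: alpha ∧ beta = (x*z) dx ∧ dy + (-x*(y + 4*z)) dx ∧ dz + (-2*z^2) dy ∧ dz.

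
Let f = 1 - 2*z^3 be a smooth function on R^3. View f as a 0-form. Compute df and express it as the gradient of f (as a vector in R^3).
df = (0) dx + (0) dy + (-6*z^2) dz; grad f = (0, 0, -6*z^2)

For a 0-form f, d f = (∂f/∂x) dx + (∂f/∂y) dy + (∂f/∂z) dz. The components of the vector representation are exactly the entries of grad f in Cartesian coordinates:
  ∂f/∂x = 0
  ∂f/∂y = 0
  ∂f/∂z = -6*z^2.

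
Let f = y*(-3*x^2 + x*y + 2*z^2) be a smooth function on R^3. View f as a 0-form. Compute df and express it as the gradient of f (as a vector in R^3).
df = (y*(-6*x + y)) dx + (-3*x^2 + 2*x*y + 2*z^2) dy + (4*y*z) dz; grad f = (y*(-6*x + y), -3*x^2 + 2*x*y + 2*z^2, 4*y*z)

For a 0-form f, d f = (∂f/∂x) dx + (∂f/∂y) dy + (∂f/∂z) dz. The components of the vector representation are exactly the entries of grad f in Cartesian coordinates:
  ∂f/∂x = y*(-6*x + y)
  ∂f/∂y = -3*x^2 + 2*x*y + 2*z^2
  ∂f/∂z = 4*y*z.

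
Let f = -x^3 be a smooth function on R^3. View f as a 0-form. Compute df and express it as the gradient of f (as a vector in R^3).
df = (-3*x^2) dx + (0) dy + (0) dz; grad f = (-3*x^2, 0, 0)

For a 0-form f, d f = (∂f/∂x) dx + (∂f/∂y) dy + (∂f/∂z) dz. The components of the vector representation are exactly the entries of grad f in Cartesian coordinates:
  ∂f/∂x = -3*x^2
  ∂f/∂y = 0
  ∂f/∂z = 0.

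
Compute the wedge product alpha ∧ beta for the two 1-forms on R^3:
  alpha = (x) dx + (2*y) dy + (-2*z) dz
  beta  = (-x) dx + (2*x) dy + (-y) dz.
alpha ∧ beta = (2*x*(x + y)) dx ∧ dy + (-x*(y + 2*z)) dx ∧ dz + (4*x*z - 2*y^2) dy ∧ dz

Distribute the wedge, using dx_i ∧ dx_j = -dx_j ∧ dx_i and dx_i ∧ dx_i = 0. For each pair (i, j) with i < j, the coefficient of dx_i ∧ dx_j in alpha ∧ beta is (alpha_i * beta_j - alpha_j * beta_i). Collecting: alpha ∧ beta = (2*x*(x + y)) dx ∧ dy + (-x*(y + 2*z)) dx ∧ dz + (4*x*z - 2*y^2) dy ∧ dz.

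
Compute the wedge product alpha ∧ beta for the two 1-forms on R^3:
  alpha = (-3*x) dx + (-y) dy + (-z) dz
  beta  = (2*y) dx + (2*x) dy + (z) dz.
alpha ∧ beta = (-6*x^2 + 2*y^2) dx ∧ dy + (z*(-3*x + 2*y)) dx ∧ dz + (z*(2*x - y)) dy ∧ dz

Distribute the wedge, using dx_i ∧ dx_j = -dx_j ∧ dx_i and dx_i ∧ dx_i = 0. For each pair (i, j) with i < j, the coefficient of dx_i ∧ dx_j in alpha ∧ beta is (alpha_i * beta_j - alpha_j * beta_i). Collecting: alpha ∧ beta = (-6*x^2 + 2*y^2) dx ∧ dy + (z*(-3*x + 2*y)) dx ∧ dz + (z*(2*x - y)) dy ∧ dz.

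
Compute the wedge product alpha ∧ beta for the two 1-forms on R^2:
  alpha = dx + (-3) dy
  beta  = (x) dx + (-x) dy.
alpha ∧ beta = (2*x) dx ∧ dy

Distribute the wedge, using dx_i ∧ dx_j = -dx_j ∧ dx_i and dx_i ∧ dx_i = 0. For each pair (i, j) with i < j, the coefficient of dx_i ∧ dx_j in alpha ∧ beta is (alpha_i * beta_j - alpha_j * beta_i). Collecting: alpha ∧ beta = (2*x) dx ∧ dy.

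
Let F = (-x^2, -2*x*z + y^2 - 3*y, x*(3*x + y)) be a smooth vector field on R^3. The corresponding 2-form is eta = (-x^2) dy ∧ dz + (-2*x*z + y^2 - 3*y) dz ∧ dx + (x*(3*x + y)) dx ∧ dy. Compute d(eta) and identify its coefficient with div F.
d(eta) = (-2*x + 2*y - 3) dx ∧ dy ∧ dz; div F = -2*x + 2*y - 3

For a 2-form in R^3 of the form above, applying d gives a 3-form with coefficient ∂P/∂x + ∂Q/∂y + ∂R/∂z:
  ∂P/∂x = -2*x
  ∂Q/∂y = 2*y - 3
  ∂R/∂z = 0
Sum = -2*x + 2*y - 3, which is exactly div F.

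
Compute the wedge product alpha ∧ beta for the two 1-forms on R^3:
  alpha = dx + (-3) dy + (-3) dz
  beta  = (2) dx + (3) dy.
alpha ∧ beta = (9) dx ∧ dy + (6) dx ∧ dz + (9) dy ∧ dz

Distribute the wedge, using dx_i ∧ dx_j = -dx_j ∧ dx_i and dx_i ∧ dx_i = 0. For each pair (i, j) with i < j, the coefficient of dx_i ∧ dx_j in alpha ∧ beta is (alpha_i * beta_j - alpha_j * beta_i). Collecting: alpha ∧ beta = (9) dx ∧ dy + (6) dx ∧ dz + (9) dy ∧ dz.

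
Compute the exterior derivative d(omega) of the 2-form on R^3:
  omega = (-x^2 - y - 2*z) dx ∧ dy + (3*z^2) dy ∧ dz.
d(omega) = (-2) dx ∧ dy ∧ dz

For a 2-form omega = sum_{i<j} g_{ij} dx_i ∧ dx_j, the exterior derivative is
  d(omega) = sum_{i<j} d(g_{ij}) ∧ dx_i ∧ dx_j = sum_{i<j, k} (∂g_{ij}/∂x_k) dx_k ∧ dx_i ∧ dx_j.
Expand each term, using dx_k ∧ dx_i ∧ dx_j = sgn(permutation) dx_{(a)} ∧ dx_{(b)} ∧ dx_{(c)} with (a < b < c) sorted:
  d(-x^2 - y - 2*z) includes (∂/∂z)(-x^2 - y - 2*z) dz = (-2) dz, which multiplied by dx ∧ dy gives (-2) dx ∧ dy ∧ dz
Collecting like 3-forms: d(omega) = (-2) dx ∧ dy ∧ dz.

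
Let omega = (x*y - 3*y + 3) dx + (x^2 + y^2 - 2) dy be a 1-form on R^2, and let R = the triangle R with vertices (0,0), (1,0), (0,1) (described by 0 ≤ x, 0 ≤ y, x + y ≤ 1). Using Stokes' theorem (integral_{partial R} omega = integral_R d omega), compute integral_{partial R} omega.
integral_(partial R) omega = 5/3

Stokes: integral_partial_R omega = integral_R d omega with d omega = (∂Q/∂x - ∂P/∂y) dx ∧ dy.
  ∂Q/∂x = 2*x
  ∂P/∂y = x - 3
  integrand = ∂Q/∂x - ∂P/∂y = x + 3.
Integrating over R: integral_0^1 integral_0^{1-x} (x + 3) dy dx = 5/3.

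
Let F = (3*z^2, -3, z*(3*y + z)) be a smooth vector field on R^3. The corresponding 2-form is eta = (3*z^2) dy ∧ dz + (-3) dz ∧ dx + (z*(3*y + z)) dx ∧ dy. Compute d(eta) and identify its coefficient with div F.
d(eta) = (3*y + 2*z) dx ∧ dy ∧ dz; div F = 3*y + 2*z

For a 2-form in R^3 of the form above, applying d gives a 3-form with coefficient ∂P/∂x + ∂Q/∂y + ∂R/∂z:
  ∂P/∂x = 0
  ∂Q/∂y = 0
  ∂R/∂z = 3*y + 2*z
Sum = 3*y + 2*z, which is exactly div F.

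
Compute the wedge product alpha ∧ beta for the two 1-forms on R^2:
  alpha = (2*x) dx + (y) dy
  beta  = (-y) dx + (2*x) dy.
alpha ∧ beta = (4*x^2 + y^2) dx ∧ dy

Distribute the wedge, using dx_i ∧ dx_j = -dx_j ∧ dx_i and dx_i ∧ dx_i = 0. For each pair (i, j) with i < j, the coefficient of dx_i ∧ dx_j in alpha ∧ beta is (alpha_i * beta_j - alpha_j * beta_i). Collecting: alpha ∧ beta = (4*x^2 + y^2) dx ∧ dy.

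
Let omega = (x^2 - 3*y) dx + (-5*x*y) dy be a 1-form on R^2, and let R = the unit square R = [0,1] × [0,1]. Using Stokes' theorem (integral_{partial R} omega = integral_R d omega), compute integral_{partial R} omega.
integral_(partial R) omega = 1/2

Stokes: integral_partial_R omega = integral_R d omega with d omega = (∂Q/∂x - ∂P/∂y) dx ∧ dy.
  ∂Q/∂x = -5*y
  ∂P/∂y = -3
  integrand = ∂Q/∂x - ∂P/∂y = 3 - 5*y.
Integrating over R: integral_0^1 integral_0^1 (3 - 5*y) dx dy = 1/2.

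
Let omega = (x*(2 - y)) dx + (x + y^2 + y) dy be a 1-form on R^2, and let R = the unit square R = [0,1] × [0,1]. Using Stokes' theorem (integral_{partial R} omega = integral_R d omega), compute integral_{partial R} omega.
integral_(partial R) omega = 3/2

Stokes: integral_partial_R omega = integral_R d omega with d omega = (∂Q/∂x - ∂P/∂y) dx ∧ dy.
  ∂Q/∂x = 1
  ∂P/∂y = -x
  integrand = ∂Q/∂x - ∂P/∂y = x + 1.
Integrating over R: integral_0^1 integral_0^1 (x + 1) dx dy = 3/2.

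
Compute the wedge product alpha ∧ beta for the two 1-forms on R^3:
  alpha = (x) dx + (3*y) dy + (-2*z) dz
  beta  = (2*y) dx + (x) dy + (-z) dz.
alpha ∧ beta = (x^2 - 6*y^2) dx ∧ dy + (z*(-x + 4*y)) dx ∧ dz + (z*(2*x - 3*y)) dy ∧ dz

Distribute the wedge, using dx_i ∧ dx_j = -dx_j ∧ dx_i and dx_i ∧ dx_i = 0. For each pair (i, j) with i < j, the coefficient of dx_i ∧ dx_j in alpha ∧ beta is (alpha_i * beta_j - alpha_j * beta_i). Collecting: alpha ∧ beta = (x^2 - 6*y^2) dx ∧ dy + (z*(-x + 4*y)) dx ∧ dz + (z*(2*x - 3*y)) dy ∧ dz.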